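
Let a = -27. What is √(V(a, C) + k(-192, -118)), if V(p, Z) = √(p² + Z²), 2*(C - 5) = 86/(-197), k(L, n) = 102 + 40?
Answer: √(5510878 + 2955*√129685)/197 ≈ 13.016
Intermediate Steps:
k(L, n) = 142
C = 942/197 (C = 5 + (86/(-197))/2 = 5 + (86*(-1/197))/2 = 5 + (½)*(-86/197) = 5 - 43/197 = 942/197 ≈ 4.7817)
V(p, Z) = √(Z² + p²)
√(V(a, C) + k(-192, -118)) = √(√((942/197)² + (-27)²) + 142) = √(√(887364/38809 + 729) + 142) = √(√(29179125/38809) + 142) = √(15*√129685/197 + 142) = √(142 + 15*√129685/197)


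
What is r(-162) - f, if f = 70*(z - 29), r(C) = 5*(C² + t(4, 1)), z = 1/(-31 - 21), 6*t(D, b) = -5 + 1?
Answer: 10393345/78 ≈ 1.3325e+5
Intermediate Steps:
t(D, b) = -⅔ (t(D, b) = (-5 + 1)/6 = (⅙)*(-4) = -⅔)
z = -1/52 (z = 1/(-52) = -1/52 ≈ -0.019231)
r(C) = -10/3 + 5*C² (r(C) = 5*(C² - ⅔) = 5*(-⅔ + C²) = -10/3 + 5*C²)
f = -52815/26 (f = 70*(-1/52 - 29) = 70*(-1509/52) = -52815/26 ≈ -2031.3)
r(-162) - f = (-10/3 + 5*(-162)²) - 1*(-52815/26) = (-10/3 + 5*26244) + 52815/26 = (-10/3 + 131220) + 52815/26 = 393650/3 + 52815/26 = 10393345/78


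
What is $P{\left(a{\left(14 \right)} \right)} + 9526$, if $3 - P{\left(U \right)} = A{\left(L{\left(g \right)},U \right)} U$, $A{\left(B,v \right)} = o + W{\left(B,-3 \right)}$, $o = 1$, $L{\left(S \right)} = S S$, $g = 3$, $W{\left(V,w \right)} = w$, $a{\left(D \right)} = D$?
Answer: $9557$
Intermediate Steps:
$L{\left(S \right)} = S^{2}$
$A{\left(B,v \right)} = -2$ ($A{\left(B,v \right)} = 1 - 3 = -2$)
$P{\left(U \right)} = 3 + 2 U$ ($P{\left(U \right)} = 3 - - 2 U = 3 + 2 U$)
$P{\left(a{\left(14 \right)} \right)} + 9526 = \left(3 + 2 \cdot 14\right) + 9526 = \left(3 + 28\right) + 9526 = 31 + 9526 = 9557$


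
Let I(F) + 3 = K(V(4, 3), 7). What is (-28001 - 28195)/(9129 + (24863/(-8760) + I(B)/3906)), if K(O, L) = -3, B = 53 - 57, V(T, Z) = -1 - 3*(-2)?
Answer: -11869344480/1927566721 ≈ -6.1577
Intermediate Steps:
V(T, Z) = 5 (V(T, Z) = -1 + 6 = 5)
B = -4
I(F) = -6 (I(F) = -3 - 3 = -6)
(-28001 - 28195)/(9129 + (24863/(-8760) + I(B)/3906)) = (-28001 - 28195)/(9129 + (24863/(-8760) - 6/3906)) = -56196/(9129 + (24863*(-1/8760) - 6*1/3906)) = -56196/(9129 + (-24863/8760 - 1/651)) = -56196/(9129 - 1799397/633640) = -56196/5782700163/633640 = -56196*633640/5782700163 = -11869344480/1927566721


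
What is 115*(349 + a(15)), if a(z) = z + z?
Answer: 43585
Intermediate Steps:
a(z) = 2*z
115*(349 + a(15)) = 115*(349 + 2*15) = 115*(349 + 30) = 115*379 = 43585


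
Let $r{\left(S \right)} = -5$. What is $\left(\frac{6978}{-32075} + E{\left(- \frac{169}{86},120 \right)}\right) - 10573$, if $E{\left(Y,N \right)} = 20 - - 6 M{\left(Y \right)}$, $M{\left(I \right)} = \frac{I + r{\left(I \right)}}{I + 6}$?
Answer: $- \frac{117572852741}{11130025} \approx -10564.0$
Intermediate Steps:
$M{\left(I \right)} = \frac{-5 + I}{6 + I}$ ($M{\left(I \right)} = \frac{I - 5}{I + 6} = \frac{-5 + I}{6 + I}$)
$E{\left(Y,N \right)} = 20 + \frac{6 \left(-5 + Y\right)}{6 + Y}$ ($E{\left(Y,N \right)} = 20 - - 6 \frac{-5 + Y}{6 + Y} = 20 - - \frac{6 \left(-5 + Y\right)}{6 + Y} = 20 + \frac{6 \left(-5 + Y\right)}{6 + Y}$)
$\left(\frac{6978}{-32075} + E{\left(- \frac{169}{86},120 \right)}\right) - 10573 = \left(\frac{6978}{-32075} + \frac{2 \left(45 + 13 \left(- \frac{169}{86}\right)\right)}{6 - \frac{169}{86}}\right) - 10573 = \left(6978 \left(- \frac{1}{32075}\right) + \frac{2 \left(45 + 13 \left(\left(-169\right) \frac{1}{86}\right)\right)}{6 - \frac{169}{86}}\right) - 10573 = \left(- \frac{6978}{32075} + \frac{2 \left(45 + 13 \left(- \frac{169}{86}\right)\right)}{6 - \frac{169}{86}}\right) - 10573 = \left(- \frac{6978}{32075} + \frac{2 \left(45 - \frac{2197}{86}\right)}{\frac{347}{86}}\right) - 10573 = \left(- \frac{6978}{32075} + 2 \cdot \frac{86}{347} \cdot \frac{1673}{86}\right) - 10573 = \left(- \frac{6978}{32075} + \frac{3346}{347}\right) - 10573 = \frac{104901584}{11130025} - 10573 = - \frac{117572852741}{11130025}$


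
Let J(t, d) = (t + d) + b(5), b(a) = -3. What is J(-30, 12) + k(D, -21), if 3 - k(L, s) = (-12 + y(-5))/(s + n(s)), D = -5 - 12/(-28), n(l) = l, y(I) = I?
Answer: -773/42 ≈ -18.405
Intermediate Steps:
J(t, d) = -3 + d + t (J(t, d) = (t + d) - 3 = (d + t) - 3 = -3 + d + t)
D = -32/7 (D = -5 - 12*(-1)/28 = -5 - 1*(-3/7) = -5 + 3/7 = -32/7 ≈ -4.5714)
k(L, s) = 3 + 17/(2*s) (k(L, s) = 3 - (-12 - 5)/(s + s) = 3 - (-17)/(2*s) = 3 + 17/(2*s))
J(-30, 12) + k(D, -21) = (-3 + 12 - 30) + (3 + (17/2)/(-21)) = -21 + (3 + (17/2)*(-1/21)) = -21 + (3 - 17/42) = -21 + 109/42 = -773/42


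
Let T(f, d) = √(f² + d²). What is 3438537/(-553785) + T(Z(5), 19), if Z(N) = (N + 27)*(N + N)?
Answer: -1146179/184595 + √102761 ≈ 314.35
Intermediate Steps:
Z(N) = 2*N*(27 + N) (Z(N) = (27 + N)*(2*N) = 2*N*(27 + N))
T(f, d) = √(d² + f²)
3438537/(-553785) + T(Z(5), 19) = 3438537/(-553785) + √(19² + (2*5*(27 + 5))²) = 3438537*(-1/553785) + √(361 + (2*5*32)²) = -1146179/184595 + √(361 + 320²) = -1146179/184595 + √(361 + 102400) = -1146179/184595 + √102761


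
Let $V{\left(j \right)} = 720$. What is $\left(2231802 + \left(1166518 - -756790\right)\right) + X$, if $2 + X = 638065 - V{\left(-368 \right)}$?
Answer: $4792453$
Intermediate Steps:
$X = 637343$ ($X = -2 + \left(638065 - 720\right) = -2 + 637345 = 637343$)
$\left(2231802 + \left(1166518 - -756790\right)\right) + X = \left(2231802 + \left(1166518 - -756790\right)\right) + 637343 = \left(2231802 + \left(1166518 + 756790\right)\right) + 637343 = \left(2231802 + 1923308\right) + 637343 = 4155110 + 637343 = 4792453$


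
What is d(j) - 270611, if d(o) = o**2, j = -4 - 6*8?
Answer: -267907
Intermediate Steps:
j = -52 (j = -4 - 48 = -52)
d(j) - 270611 = (-52)**2 - 270611 = 2704 - 270611 = -267907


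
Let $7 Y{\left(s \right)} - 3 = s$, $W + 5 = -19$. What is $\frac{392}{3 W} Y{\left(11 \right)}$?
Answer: $- \frac{98}{9} \approx -10.889$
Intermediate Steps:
$W = -24$ ($W = -5 - 19 = -24$)
$Y{\left(s \right)} = \frac{3}{7} + \frac{s}{7}$
$\frac{392}{3 W} Y{\left(11 \right)} = \frac{392}{3 \left(-24\right)} \left(\frac{3}{7} + \frac{1}{7} \cdot 11\right) = \frac{392}{-72} \left(\frac{3}{7} + \frac{11}{7}\right) = 392 \left(- \frac{1}{72}\right) 2 = \left(- \frac{49}{9}\right) 2 = - \frac{98}{9}$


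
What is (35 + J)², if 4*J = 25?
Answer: 27225/16 ≈ 1701.6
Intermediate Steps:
J = 25/4 (J = (¼)*25 = 25/4 ≈ 6.2500)
(35 + J)² = (35 + 25/4)² = (165/4)² = 27225/16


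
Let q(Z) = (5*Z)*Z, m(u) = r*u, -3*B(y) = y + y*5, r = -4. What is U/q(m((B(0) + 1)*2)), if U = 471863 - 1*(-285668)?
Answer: 757531/320 ≈ 2367.3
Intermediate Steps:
B(y) = -2*y (B(y) = -(y + y*5)/3 = -(y + 5*y)/3 = -2*y)
m(u) = -4*u
U = 757531 (U = 471863 + 285668 = 757531)
q(Z) = 5*Z²
U/q(m((B(0) + 1)*2)) = 757531/((5*(-4*(-2*0 + 1)*2)²)) = 757531/((5*(-4*(0 + 1)*2)²)) = 757531/((5*(-4*2)²)) = 757531/((5*(-8)²)) = 757531/((5*64)) = 757531/320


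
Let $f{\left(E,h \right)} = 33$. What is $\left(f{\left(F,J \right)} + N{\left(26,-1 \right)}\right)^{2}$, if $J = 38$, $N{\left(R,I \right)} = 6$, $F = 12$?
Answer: $1521$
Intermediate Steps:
$\left(f{\left(F,J \right)} + N{\left(26,-1 \right)}\right)^{2} = \left(33 + 6\right)^{2} = 39^{2} = 1521$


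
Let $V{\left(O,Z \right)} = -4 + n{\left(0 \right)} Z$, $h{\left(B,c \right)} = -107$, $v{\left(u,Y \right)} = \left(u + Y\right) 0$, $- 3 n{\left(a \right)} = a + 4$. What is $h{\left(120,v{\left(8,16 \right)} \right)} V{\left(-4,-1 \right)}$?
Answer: $\frac{856}{3} \approx 285.33$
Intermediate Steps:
$n{\left(a \right)} = - \frac{4}{3} - \frac{a}{3}$ ($n{\left(a \right)} = - \frac{a + 4}{3} = - \frac{4 + a}{3} = - \frac{4}{3} - \frac{a}{3}$)
$v{\left(u,Y \right)} = 0$ ($v{\left(u,Y \right)} = \left(Y + u\right) 0 = 0$)
$V{\left(O,Z \right)} = -4 - \frac{4 Z}{3}$ ($V{\left(O,Z \right)} = -4 + \left(- \frac{4}{3} - 0\right) Z = -4 + \left(- \frac{4}{3} + 0\right) Z = -4 - \frac{4 Z}{3}$)
$h{\left(120,v{\left(8,16 \right)} \right)} V{\left(-4,-1 \right)} = - 107 \left(-4 - - \frac{4}{3}\right) = - 107 \left(-4 + \frac{4}{3}\right) = \left(-107\right) \left(- \frac{8}{3}\right) = \frac{856}{3}$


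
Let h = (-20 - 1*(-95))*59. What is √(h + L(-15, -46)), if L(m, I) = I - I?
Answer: 5*√177 ≈ 66.521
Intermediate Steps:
L(m, I) = 0
h = 4425 (h = (-20 + 95)*59 = 75*59 = 4425)
√(h + L(-15, -46)) = √(4425 + 0) = √4425 = 5*√177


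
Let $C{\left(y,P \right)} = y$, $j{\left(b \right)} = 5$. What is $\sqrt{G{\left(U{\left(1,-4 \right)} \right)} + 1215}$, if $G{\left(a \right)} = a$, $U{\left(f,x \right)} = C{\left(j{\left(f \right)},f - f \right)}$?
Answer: $2 \sqrt{305} \approx 34.928$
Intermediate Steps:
$U{\left(f,x \right)} = 5$
$\sqrt{G{\left(U{\left(1,-4 \right)} \right)} + 1215} = \sqrt{5 + 1215} = \sqrt{1220} = 2 \sqrt{305}$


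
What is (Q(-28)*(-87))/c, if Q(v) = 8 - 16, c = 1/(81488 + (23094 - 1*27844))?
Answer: 53409648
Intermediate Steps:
c = 1/76738 (c = 1/(81488 + (23094 - 27844)) = 1/(81488 - 4750) = 1/76738 ≈ 1.3031e-5)
Q(v) = -8
(Q(-28)*(-87))/c = (-8*(-87))/(1/76738) = 696*76738 = 53409648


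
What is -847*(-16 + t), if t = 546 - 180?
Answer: -296450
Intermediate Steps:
t = 366
-847*(-16 + t) = -847*(-16 + 366) = -847*350 = -296450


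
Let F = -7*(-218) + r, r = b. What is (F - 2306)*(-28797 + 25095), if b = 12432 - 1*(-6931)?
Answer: -68794266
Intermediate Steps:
b = 19363 (b = 12432 + 6931 = 19363)
r = 19363
F = 20889 (F = -7*(-218) + 19363 = 1526 + 19363 = 20889)
(F - 2306)*(-28797 + 25095) = (20889 - 2306)*(-28797 + 25095) = 18583*(-3702) = -68794266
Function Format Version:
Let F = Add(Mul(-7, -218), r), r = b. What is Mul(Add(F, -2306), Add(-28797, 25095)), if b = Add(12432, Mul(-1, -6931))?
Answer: -68794266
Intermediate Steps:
b = 19363 (b = Add(12432, 6931) = 19363)
r = 19363
F = 20889 (F = Add(Mul(-7, -218), 19363) = Add(1526, 19363) = 20889)
Mul(Add(F, -2306), Add(-28797, 25095)) = Mul(Add(20889, -2306), Add(-28797, 25095)) = Mul(18583, -3702) = -68794266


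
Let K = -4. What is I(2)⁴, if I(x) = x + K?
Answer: 16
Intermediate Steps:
I(x) = -4 + x (I(x) = x - 4 = -4 + x)
I(2)⁴ = (-4 + 2)⁴ = (-2)⁴ = 16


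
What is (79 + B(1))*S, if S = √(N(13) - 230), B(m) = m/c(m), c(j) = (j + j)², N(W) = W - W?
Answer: 317*I*√230/4 ≈ 1201.9*I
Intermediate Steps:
N(W) = 0
c(j) = 4*j² (c(j) = (2*j)² = 4*j²)
B(m) = 1/(4*m) (B(m) = m/((4*m²)) = m*(1/(4*m²)) = 1/(4*m))
S = I*√230 (S = √(0 - 230) = √(-230) = I*√230 ≈ 15.166*I)
(79 + B(1))*S = (79 + (¼)/1)*(I*√230) = (79 + (¼)*1)*(I*√230) = (79 + ¼)*(I*√230) = 317*(I*√230)/4 = 317*I*√230/4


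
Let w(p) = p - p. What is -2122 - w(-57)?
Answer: -2122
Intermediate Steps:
w(p) = 0
-2122 - w(-57) = -2122 - 1*0 = -2122 + 0 = -2122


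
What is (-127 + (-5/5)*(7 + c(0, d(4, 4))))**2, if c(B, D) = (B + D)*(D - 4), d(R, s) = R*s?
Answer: 106276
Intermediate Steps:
c(B, D) = (-4 + D)*(B + D) (c(B, D) = (B + D)*(-4 + D) = (-4 + D)*(B + D))
(-127 + (-5/5)*(7 + c(0, d(4, 4))))**2 = (-127 + (-5/5)*(7 + ((4*4)**2 - 4*0 - 16*4 + 0*(4*4))))**2 = (-127 + (-5*1/5)*(7 + (16**2 + 0 - 4*16 + 0*16)))**2 = (-127 - (7 + (256 + 0 - 64 + 0)))**2 = (-127 - (7 + 192))**2 = (-127 - 1*199)**2 = (-127 - 199)**2 = (-326)**2 = 106276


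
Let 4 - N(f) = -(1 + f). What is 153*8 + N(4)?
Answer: 1233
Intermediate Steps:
N(f) = 5 + f (N(f) = 4 - (-1)*(1 + f) = 4 - (-1 - f) = 4 + (1 + f) = 5 + f)
153*8 + N(4) = 153*8 + (5 + 4) = 1224 + 9 = 1233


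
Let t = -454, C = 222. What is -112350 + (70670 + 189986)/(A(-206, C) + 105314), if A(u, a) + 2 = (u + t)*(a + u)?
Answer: -665320409/5922 ≈ -1.1235e+5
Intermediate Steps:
A(u, a) = -2 + (-454 + u)*(a + u) (A(u, a) = -2 + (u - 454)*(a + u) = -2 + (-454 + u)*(a + u))
-112350 + (70670 + 189986)/(A(-206, C) + 105314) = -112350 + (70670 + 189986)/((-2 + (-206)**2 - 454*222 - 454*(-206) + 222*(-206)) + 105314) = -112350 + 260656/((-2 + 42436 - 100788 + 93524 - 45732) + 105314) = -112350 + 260656/(-10562 + 105314) = -112350 + 260656/94752 = -112350 + 260656*(1/94752) = -112350 + 16291/5922 = -665320409/5922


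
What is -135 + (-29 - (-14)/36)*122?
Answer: -32630/9 ≈ -3625.6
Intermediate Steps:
-135 + (-29 - (-14)/36)*122 = -135 + (-29 - 1*(-7/18))*122 = -135 + (-29 + 7/18)*122 = -135 - 515/18*122 = -135 - 31415/9 = -32630/9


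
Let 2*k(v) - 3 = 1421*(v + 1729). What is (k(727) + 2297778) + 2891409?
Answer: 13868353/2 ≈ 6.9342e+6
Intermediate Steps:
k(v) = 1228456 + 1421*v/2 (k(v) = 3/2 + (1421*(v + 1729))/2 = 3/2 + (1421*(1729 + v))/2 = 3/2 + (2456909 + 1421*v)/2 = 3/2 + (2456909/2 + 1421*v/2) = 1228456 + 1421*v/2)
(k(727) + 2297778) + 2891409 = ((1228456 + (1421/2)*727) + 2297778) + 2891409 = ((1228456 + 1033067/2) + 2297778) + 2891409 = (3489979/2 + 2297778) + 2891409 = 8085535/2 + 2891409 = 13868353/2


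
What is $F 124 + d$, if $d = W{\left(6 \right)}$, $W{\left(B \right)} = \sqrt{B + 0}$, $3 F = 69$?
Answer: $2852 + \sqrt{6} \approx 2854.4$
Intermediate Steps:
$F = 23$ ($F = \frac{1}{3} \cdot 69 = 23$)
$W{\left(B \right)} = \sqrt{B}$
$d = \sqrt{6} \approx 2.4495$
$F 124 + d = 23 \cdot 124 + \sqrt{6} = 2852 + \sqrt{6}$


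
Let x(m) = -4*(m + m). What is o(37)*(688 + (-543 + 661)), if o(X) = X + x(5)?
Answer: -2418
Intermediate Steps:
x(m) = -8*m
o(X) = -40 + X (o(X) = X - 8*5 = X - 40 = -40 + X)
o(37)*(688 + (-543 + 661)) = (-40 + 37)*(688 + (-543 + 661)) = -3*(688 + 118) = -3*806 = -2418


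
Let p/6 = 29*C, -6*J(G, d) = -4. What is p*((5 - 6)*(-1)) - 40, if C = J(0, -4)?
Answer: 76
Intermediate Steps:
J(G, d) = 2/3 (J(G, d) = -1/6*(-4) = 2/3)
C = 2/3 ≈ 0.66667
p = 116 (p = 6*(29*(2/3)) = 6*(58/3) = 116)
p*((5 - 6)*(-1)) - 40 = 116*((5 - 6)*(-1)) - 40 = 116*(-1*(-1)) - 40 = 116*1 - 40 = 116 - 40 = 76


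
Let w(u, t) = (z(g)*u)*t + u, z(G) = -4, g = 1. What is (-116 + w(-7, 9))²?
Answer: 16641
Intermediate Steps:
w(u, t) = u - 4*t*u (w(u, t) = (-4*u)*t + u = -4*t*u + u = u - 4*t*u)
(-116 + w(-7, 9))² = (-116 - 7*(1 - 4*9))² = (-116 - 7*(1 - 36))² = (-116 - 7*(-35))² = (-116 + 245)² = 129² = 16641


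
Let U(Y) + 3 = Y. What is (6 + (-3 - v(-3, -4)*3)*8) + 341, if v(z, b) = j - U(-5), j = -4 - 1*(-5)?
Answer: 107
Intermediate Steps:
U(Y) = -3 + Y
j = 1 (j = -4 + 5 = 1)
v(z, b) = 9 (v(z, b) = 1 - (-3 - 5) = 1 - 1*(-8) = 1 + 8 = 9)
(6 + (-3 - v(-3, -4)*3)*8) + 341 = (6 + (-3 - 9*3)*8) + 341 = (6 + (-3 - 1*27)*8) + 341 = (6 + (-3 - 27)*8) + 341 = (6 - 30*8) + 341 = (6 - 240) + 341 = -234 + 341 = 107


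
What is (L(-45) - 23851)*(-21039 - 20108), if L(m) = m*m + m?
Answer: 899926037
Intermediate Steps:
L(m) = m + m**2 (L(m) = m**2 + m = m + m**2)
(L(-45) - 23851)*(-21039 - 20108) = (-45*(1 - 45) - 23851)*(-21039 - 20108) = (-45*(-44) - 23851)*(-41147) = (1980 - 23851)*(-41147) = -21871*(-41147) = 899926037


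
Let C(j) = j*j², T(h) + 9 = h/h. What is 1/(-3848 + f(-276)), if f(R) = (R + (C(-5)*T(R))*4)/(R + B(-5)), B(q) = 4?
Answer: -68/262595 ≈ -0.00025895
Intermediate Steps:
T(h) = -8 (T(h) = -9 + h/h = -9 + 1 = -8)
C(j) = j³
f(R) = (4000 + R)/(4 + R) (f(R) = (R + ((-5)³*(-8))*4)/(R + 4) = (R - 125*(-8)*4)/(4 + R) = (R + 1000*4)/(4 + R) = (R + 4000)/(4 + R) = (4000 + R)/(4 + R))
1/(-3848 + f(-276)) = 1/(-3848 + (4000 - 276)/(4 - 276)) = 1/(-3848 + 3724/(-272)) = 1/(-3848 - 1/272*3724) = 1/(-3848 - 931/68) = 1/(-262595/68) = -68/262595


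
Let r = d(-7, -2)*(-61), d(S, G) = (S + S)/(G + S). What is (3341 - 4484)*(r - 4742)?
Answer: 5528564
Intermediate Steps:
d(S, G) = 2*S/(G + S) (d(S, G) = (2*S)/(G + S) = 2*S/(G + S))
r = -854/9 (r = (2*(-7)/(-2 - 7))*(-61) = (2*(-7)/(-9))*(-61) = (2*(-7)*(-⅑))*(-61) = (14/9)*(-61) = -854/9 ≈ -94.889)
(3341 - 4484)*(r - 4742) = (3341 - 4484)*(-854/9 - 4742) = -1143*(-43532/9) = 5528564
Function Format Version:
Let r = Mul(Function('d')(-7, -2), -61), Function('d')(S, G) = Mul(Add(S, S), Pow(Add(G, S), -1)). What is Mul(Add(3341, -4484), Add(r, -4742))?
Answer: 5528564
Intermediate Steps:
Function('d')(S, G) = Mul(2, S, Pow(Add(G, S), -1)) (Function('d')(S, G) = Mul(Mul(2, S), Pow(Add(G, S), -1)) = Mul(2, S, Pow(Add(G, S), -1)))
r = Rational(-854, 9) (r = Mul(Mul(2, -7, Pow(Add(-2, -7), -1)), -61) = Mul(Mul(2, -7, Pow(-9, -1)), -61) = Mul(Mul(2, -7, Rational(-1, 9)), -61) = Mul(Rational(14, 9), -61) = Rational(-854, 9) ≈ -94.889)
Mul(Add(3341, -4484), Add(r, -4742)) = Mul(Add(3341, -4484), Add(Rational(-854, 9), -4742)) = Mul(-1143, Rational(-43532, 9)) = 5528564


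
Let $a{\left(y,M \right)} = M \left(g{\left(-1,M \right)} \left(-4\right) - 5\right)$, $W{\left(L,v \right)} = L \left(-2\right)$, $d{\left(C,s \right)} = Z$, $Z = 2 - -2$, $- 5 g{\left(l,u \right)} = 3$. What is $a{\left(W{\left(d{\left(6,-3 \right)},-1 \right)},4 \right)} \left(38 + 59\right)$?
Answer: $- \frac{5044}{5} \approx -1008.8$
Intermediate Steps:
$g{\left(l,u \right)} = - \frac{3}{5}$ ($g{\left(l,u \right)} = \left(- \frac{1}{5}\right) 3 = - \frac{3}{5}$)
$Z = 4$ ($Z = 2 + 2 = 4$)
$d{\left(C,s \right)} = 4$
$W{\left(L,v \right)} = - 2 L$
$a{\left(y,M \right)} = - \frac{13 M}{5}$ ($a{\left(y,M \right)} = M \left(\left(- \frac{3}{5}\right) \left(-4\right) - 5\right) = M \left(\frac{12}{5} - 5\right) = M \left(- \frac{13}{5}\right) = - \frac{13 M}{5}$)
$a{\left(W{\left(d{\left(6,-3 \right)},-1 \right)},4 \right)} \left(38 + 59\right) = \left(- \frac{13}{5}\right) 4 \left(38 + 59\right) = \left(- \frac{52}{5}\right) 97 = - \frac{5044}{5}$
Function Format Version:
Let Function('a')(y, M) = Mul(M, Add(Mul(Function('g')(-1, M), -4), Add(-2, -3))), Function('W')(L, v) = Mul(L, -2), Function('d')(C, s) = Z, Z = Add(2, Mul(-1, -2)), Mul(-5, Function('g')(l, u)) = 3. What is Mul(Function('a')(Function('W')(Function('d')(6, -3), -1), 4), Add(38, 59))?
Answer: Rational(-5044, 5) ≈ -1008.8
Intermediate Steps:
Function('g')(l, u) = Rational(-3, 5) (Function('g')(l, u) = Mul(Rational(-1, 5), 3) = Rational(-3, 5))
Z = 4 (Z = Add(2, 2) = 4)
Function('d')(C, s) = 4
Function('W')(L, v) = Mul(-2, L)
Function('a')(y, M) = Mul(Rational(-13, 5), M) (Function('a')(y, M) = Mul(M, Add(Mul(Rational(-3, 5), -4), Add(-2, -3))) = Mul(M, Add(Rational(12, 5), -5)) = Mul(M, Rational(-13, 5)) = Mul(Rational(-13, 5), M))
Mul(Function('a')(Function('W')(Function('d')(6, -3), -1), 4), Add(38, 59)) = Mul(Mul(Rational(-13, 5), 4), Add(38, 59)) = Mul(Rational(-52, 5), 97) = Rational(-5044, 5)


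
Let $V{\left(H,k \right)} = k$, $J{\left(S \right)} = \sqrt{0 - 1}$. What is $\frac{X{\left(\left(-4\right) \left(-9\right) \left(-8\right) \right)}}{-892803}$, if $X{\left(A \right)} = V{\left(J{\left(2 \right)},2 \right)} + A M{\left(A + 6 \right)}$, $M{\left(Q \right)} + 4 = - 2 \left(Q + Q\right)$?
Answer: $\frac{323710}{892803} \approx 0.36258$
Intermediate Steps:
$J{\left(S \right)} = i$ ($J{\left(S \right)} = \sqrt{-1} = i$)
$M{\left(Q \right)} = -4 - 4 Q$ ($M{\left(Q \right)} = -4 - 2 \left(Q + Q\right) = -4 - 2 \cdot 2 Q = -4 - 4 Q$)
$X{\left(A \right)} = 2 + A \left(-28 - 4 A\right)$ ($X{\left(A \right)} = 2 + A \left(-4 - 4 \left(A + 6\right)\right) = 2 + A \left(-4 - 4 \left(6 + A\right)\right) = 2 + A \left(-4 - \left(24 + 4 A\right)\right) = 2 + A \left(-28 - 4 A\right)$)
$\frac{X{\left(\left(-4\right) \left(-9\right) \left(-8\right) \right)}}{-892803} = \frac{2 - 4 \left(-4\right) \left(-9\right) \left(-8\right) \left(7 + \left(-4\right) \left(-9\right) \left(-8\right)\right)}{-892803} = \left(2 - 4 \cdot 36 \left(-8\right) \left(7 + 36 \left(-8\right)\right)\right) \left(- \frac{1}{892803}\right) = \left(2 - - 1152 \left(7 - 288\right)\right) \left(- \frac{1}{892803}\right) = \left(2 - \left(-1152\right) \left(-281\right)\right) \left(- \frac{1}{892803}\right) = \left(2 - 323712\right) \left(- \frac{1}{892803}\right) = \left(-323710\right) \left(- \frac{1}{892803}\right) = \frac{323710}{892803}$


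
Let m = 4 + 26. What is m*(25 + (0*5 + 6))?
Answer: 930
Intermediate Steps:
m = 30
m*(25 + (0*5 + 6)) = 30*(25 + (0*5 + 6)) = 30*(25 + (0 + 6)) = 30*(25 + 6) = 30*31 = 930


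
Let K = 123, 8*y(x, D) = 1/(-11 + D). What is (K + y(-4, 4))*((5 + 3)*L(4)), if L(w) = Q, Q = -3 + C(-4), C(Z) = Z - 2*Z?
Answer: 6887/7 ≈ 983.86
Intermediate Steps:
C(Z) = -Z
y(x, D) = 1/(8*(-11 + D))
Q = 1 (Q = -3 - 1*(-4) = -3 + 4 = 1)
L(w) = 1
(K + y(-4, 4))*((5 + 3)*L(4)) = (123 + 1/(8*(-11 + 4)))*((5 + 3)*1) = (123 + (1/8)/(-7))*(8*1) = (123 + (1/8)*(-1/7))*8 = (123 - 1/56)*8 = (6887/56)*8 = 6887/7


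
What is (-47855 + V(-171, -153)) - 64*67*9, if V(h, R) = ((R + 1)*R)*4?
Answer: 6577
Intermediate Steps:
V(h, R) = 4*R*(1 + R) (V(h, R) = ((1 + R)*R)*4 = (R*(1 + R))*4 = 4*R*(1 + R))
(-47855 + V(-171, -153)) - 64*67*9 = (-47855 + 4*(-153)*(1 - 153)) - 64*67*9 = (-47855 + 4*(-153)*(-152)) - 4288*9 = (-47855 + 93024) - 38592 = 45169 - 38592 = 6577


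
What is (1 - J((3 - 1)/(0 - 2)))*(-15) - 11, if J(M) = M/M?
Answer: -11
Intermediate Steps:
J(M) = 1
(1 - J((3 - 1)/(0 - 2)))*(-15) - 11 = (1 - 1*1)*(-15) - 11 = (1 - 1)*(-15) - 11 = 0*(-15) - 11 = 0 - 11 = -11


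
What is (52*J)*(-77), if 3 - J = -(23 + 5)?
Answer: -124124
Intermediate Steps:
J = 31 (J = 3 - (-1)*(23 + 5) = 3 - (-1)*28 = 3 - 1*(-28) = 3 + 28 = 31)
(52*J)*(-77) = (52*31)*(-77) = 1612*(-77) = -124124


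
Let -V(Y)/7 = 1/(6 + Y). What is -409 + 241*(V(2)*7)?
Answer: -15081/8 ≈ -1885.1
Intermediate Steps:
V(Y) = -7/(6 + Y)
-409 + 241*(V(2)*7) = -409 + 241*(-7/(6 + 2)*7) = -409 + 241*(-7/8*7) = -409 + 241*(-49/8) = -409 - 11809/8 = -15081/8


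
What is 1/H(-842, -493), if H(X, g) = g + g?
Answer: -1/986 ≈ -0.0010142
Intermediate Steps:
H(X, g) = 2*g
1/H(-842, -493) = 1/(2*(-493)) = 1/(-986) = -1/986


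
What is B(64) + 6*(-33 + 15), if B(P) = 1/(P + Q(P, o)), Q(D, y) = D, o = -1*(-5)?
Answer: -13823/128 ≈ -107.99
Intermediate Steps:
o = 5
B(P) = 1/(2*P) (B(P) = 1/(P + P) = 1/(2*P))
B(64) + 6*(-33 + 15) = (½)/64 + 6*(-33 + 15) = (½)*(1/64) + 6*(-18) = 1/128 - 108 = -13823/128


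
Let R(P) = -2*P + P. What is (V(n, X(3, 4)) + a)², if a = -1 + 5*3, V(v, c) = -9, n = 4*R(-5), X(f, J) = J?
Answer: 25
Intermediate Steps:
R(P) = -P
n = 20 (n = 4*(-1*(-5)) = 4*5 = 20)
a = 14 (a = -1 + 15 = 14)
(V(n, X(3, 4)) + a)² = (-9 + 14)² = 5² = 25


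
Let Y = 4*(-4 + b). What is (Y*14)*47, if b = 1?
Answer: -7896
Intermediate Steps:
Y = -12 (Y = 4*(-4 + 1) = 4*(-3) = -12)
(Y*14)*47 = -12*14*47 = -168*47 = -7896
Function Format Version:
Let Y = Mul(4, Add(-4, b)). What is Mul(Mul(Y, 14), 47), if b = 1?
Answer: -7896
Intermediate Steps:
Y = -12 (Y = Mul(4, Add(-4, 1)) = Mul(4, -3) = -12)
Mul(Mul(Y, 14), 47) = Mul(Mul(-12, 14), 47) = Mul(-168, 47) = -7896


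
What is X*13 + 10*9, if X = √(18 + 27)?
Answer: 90 + 39*√5 ≈ 177.21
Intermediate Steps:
X = 3*√5 (X = √45 = 3*√5 ≈ 6.7082)
X*13 + 10*9 = (3*√5)*13 + 10*9 = 39*√5 + 90 = 90 + 39*√5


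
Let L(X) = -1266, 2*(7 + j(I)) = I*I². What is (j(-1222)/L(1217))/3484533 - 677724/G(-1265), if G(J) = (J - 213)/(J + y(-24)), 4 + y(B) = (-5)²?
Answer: -619869296679184925/1086679492314 ≈ -5.7043e+5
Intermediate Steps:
j(I) = -7 + I³/2 (j(I) = -7 + (I*I²)/2 = -7 + I³/2)
y(B) = 21 (y(B) = -4 + (-5)² = -4 + 25 = 21)
G(J) = (-213 + J)/(21 + J) (G(J) = (J - 213)/(J + 21) = (-213 + J)/(21 + J))
(j(-1222)/L(1217))/3484533 - 677724/G(-1265) = ((-7 + (½)*(-1222)³)/(-1266))/3484533 - 677724*(21 - 1265)/(-213 - 1265) = ((-7 + (½)*(-1824793048))*(-1/1266))*(1/3484533) - 677724/(-1478/(-1244)) = ((-7 - 912396524)*(-1/1266))*(1/3484533) - 677724/((-1/1244*(-1478))) = -912396531*(-1/1266)*(1/3484533) - 677724/739/622 = (304132177/422)*(1/3484533) - 677724*622/739 = 304132177/1470472926 - 421544328/739 = -619869296679184925/1086679492314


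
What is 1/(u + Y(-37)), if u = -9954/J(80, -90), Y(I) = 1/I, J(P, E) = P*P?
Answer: -118400/187349 ≈ -0.63198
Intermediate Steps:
J(P, E) = P²
u = -4977/3200 (u = -9954/(80²) = -9954/6400 = -9954*1/6400 = -4977/3200 ≈ -1.5553)
1/(u + Y(-37)) = 1/(-4977/3200 + 1/(-37)) = 1/(-4977/3200 - 1/37) = 1/(-187349/118400) = -118400/187349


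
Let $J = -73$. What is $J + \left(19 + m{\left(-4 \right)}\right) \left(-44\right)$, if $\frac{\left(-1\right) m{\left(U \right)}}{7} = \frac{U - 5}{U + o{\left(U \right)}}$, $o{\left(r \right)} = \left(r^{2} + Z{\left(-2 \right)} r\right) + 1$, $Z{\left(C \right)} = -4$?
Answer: $- \frac{29133}{29} \approx -1004.6$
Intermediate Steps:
$o{\left(r \right)} = 1 + r^{2} - 4 r$ ($o{\left(r \right)} = \left(r^{2} - 4 r\right) + 1 = 1 + r^{2} - 4 r$)
$m{\left(U \right)} = - \frac{7 \left(-5 + U\right)}{1 + U^{2} - 3 U}$ ($m{\left(U \right)} = - 7 \frac{U - 5}{U + \left(1 + U^{2} - 4 U\right)} = - 7 \frac{-5 + U}{1 + U^{2} - 3 U} = - \frac{7 \left(-5 + U\right)}{1 + U^{2} - 3 U}$)
$J + \left(19 + m{\left(-4 \right)}\right) \left(-44\right) = -73 + \left(19 + \frac{7 \left(5 - -4\right)}{1 + \left(-4\right)^{2} - -12}\right) \left(-44\right) = -73 + \left(19 + \frac{7 \left(5 + 4\right)}{1 + 16 + 12}\right) \left(-44\right) = -73 + \left(19 + 7 \cdot \frac{1}{29} \cdot 9\right) \left(-44\right) = -73 + \left(19 + \frac{63}{29}\right) \left(-44\right) = -73 + \frac{614}{29} \left(-44\right) = -73 - \frac{27016}{29} = - \frac{29133}{29}$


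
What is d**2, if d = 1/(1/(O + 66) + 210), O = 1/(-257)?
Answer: 287675521/12688321312489 ≈ 2.2672e-5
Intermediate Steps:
O = -1/257 ≈ -0.0038911
d = 16961/3562067 (d = 1/(1/(-1/257 + 66) + 210) = 1/(1/(16961/257) + 210) = 1/(257/16961 + 210) = 1/(3562067/16961) = 16961/3562067 ≈ 0.0047616)
d**2 = (16961/3562067)**2 = 287675521/12688321312489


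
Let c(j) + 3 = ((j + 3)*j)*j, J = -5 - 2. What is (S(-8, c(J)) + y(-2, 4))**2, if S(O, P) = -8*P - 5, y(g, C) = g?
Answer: 2512225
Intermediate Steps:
J = -7
c(j) = -3 + j**2*(3 + j) (c(j) = -3 + ((j + 3)*j)*j = -3 + ((3 + j)*j)*j = -3 + (j*(3 + j))*j = -3 + j**2*(3 + j))
S(O, P) = -5 - 8*P
(S(-8, c(J)) + y(-2, 4))**2 = ((-5 - 8*(-3 + (-7)**3 + 3*(-7)**2)) - 2)**2 = ((-5 - 8*(-3 - 343 + 3*49)) - 2)**2 = ((-5 - 8*(-3 - 343 + 147)) - 2)**2 = ((-5 - 8*(-199)) - 2)**2 = ((-5 + 1592) - 2)**2 = (1587 - 2)**2 = 1585**2 = 2512225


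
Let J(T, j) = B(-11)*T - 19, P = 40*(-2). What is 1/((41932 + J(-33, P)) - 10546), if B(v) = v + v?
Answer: 1/32093 ≈ 3.1159e-5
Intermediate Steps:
B(v) = 2*v
P = -80
J(T, j) = -19 - 22*T (J(T, j) = (2*(-11))*T - 19 = -22*T - 19 = -19 - 22*T)
1/((41932 + J(-33, P)) - 10546) = 1/((41932 + (-19 - 22*(-33))) - 10546) = 1/((41932 + (-19 + 726)) - 10546) = 1/((41932 + 707) - 10546) = 1/(42639 - 10546) = 1/32093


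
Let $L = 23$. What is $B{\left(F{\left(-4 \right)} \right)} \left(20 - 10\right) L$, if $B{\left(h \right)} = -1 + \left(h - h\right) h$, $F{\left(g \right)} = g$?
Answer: $-230$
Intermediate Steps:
$B{\left(h \right)} = -1$ ($B{\left(h \right)} = -1 + 0 h = -1 + 0 = -1$)
$B{\left(F{\left(-4 \right)} \right)} \left(20 - 10\right) L = - (20 - 10) 23 = \left(-1\right) 10 \cdot 23 = \left(-10\right) 23 = -230$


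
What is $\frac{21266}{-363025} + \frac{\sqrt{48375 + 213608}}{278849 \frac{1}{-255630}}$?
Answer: $- \frac{21266}{363025} - \frac{255630 \sqrt{261983}}{278849} \approx -469.28$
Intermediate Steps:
$\frac{21266}{-363025} + \frac{\sqrt{48375 + 213608}}{278849 \frac{1}{-255630}} = 21266 \left(- \frac{1}{363025}\right) + \frac{\sqrt{261983}}{278849 \left(- \frac{1}{255630}\right)} = - \frac{21266}{363025} + \frac{\sqrt{261983}}{- \frac{278849}{255630}} = - \frac{21266}{363025} + \sqrt{261983} \left(- \frac{255630}{278849}\right) = - \frac{21266}{363025} - \frac{255630 \sqrt{261983}}{278849}$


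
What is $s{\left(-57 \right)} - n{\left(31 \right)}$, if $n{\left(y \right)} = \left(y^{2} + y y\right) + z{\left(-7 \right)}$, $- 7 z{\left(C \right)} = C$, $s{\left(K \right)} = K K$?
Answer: $1326$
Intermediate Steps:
$s{\left(K \right)} = K^{2}$
$z{\left(C \right)} = - \frac{C}{7}$
$n{\left(y \right)} = 1 + 2 y^{2}$ ($n{\left(y \right)} = \left(y^{2} + y y\right) - -1 = \left(y^{2} + y^{2}\right) + 1 = 2 y^{2} + 1 = 1 + 2 y^{2}$)
$s{\left(-57 \right)} - n{\left(31 \right)} = \left(-57\right)^{2} - \left(1 + 2 \cdot 31^{2}\right) = 3249 - \left(1 + 2 \cdot 961\right) = 3249 - \left(1 + 1922\right) = 3249 - 1923 = 1326$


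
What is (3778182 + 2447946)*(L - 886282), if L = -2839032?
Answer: -23194281804192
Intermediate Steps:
(3778182 + 2447946)*(L - 886282) = (3778182 + 2447946)*(-2839032 - 886282) = 6226128*(-3725314) = -23194281804192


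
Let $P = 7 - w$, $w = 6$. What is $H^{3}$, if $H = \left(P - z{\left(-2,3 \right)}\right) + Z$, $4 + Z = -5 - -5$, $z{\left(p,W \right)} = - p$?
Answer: $-125$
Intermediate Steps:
$P = 1$ ($P = 7 - 6 = 1$)
$Z = -4$ ($Z = -4 - 0 = -4 + \left(-5 + 5\right) = -4 + 0 = -4$)
$H = -5$ ($H = \left(1 - \left(-1\right) \left(-2\right)\right) - 4 = \left(1 - 2\right) - 4 = -1 - 4 = -5$)
$H^{3} = \left(-5\right)^{3} = -125$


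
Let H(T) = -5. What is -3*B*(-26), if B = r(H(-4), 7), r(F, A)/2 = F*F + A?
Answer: 4992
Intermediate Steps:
r(F, A) = 2*A + 2*F**2 (r(F, A) = 2*(F*F + A) = 2*(F**2 + A) = 2*(A + F**2) = 2*A + 2*F**2)
B = 64 (B = 2*7 + 2*(-5)**2 = 14 + 2*25 = 14 + 50 = 64)
-3*B*(-26) = -3*64*(-26) = -192*(-26) = -1*(-4992) = 4992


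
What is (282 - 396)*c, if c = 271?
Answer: -30894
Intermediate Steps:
(282 - 396)*c = (282 - 396)*271 = -114*271 = -30894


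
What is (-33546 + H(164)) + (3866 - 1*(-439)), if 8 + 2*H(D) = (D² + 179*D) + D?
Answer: -1037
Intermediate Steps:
H(D) = -4 + D²/2 + 90*D (H(D) = -4 + ((D² + 179*D) + D)/2 = -4 + (D² + 180*D)/2 = -4 + (D²/2 + 90*D) = -4 + D²/2 + 90*D)
(-33546 + H(164)) + (3866 - 1*(-439)) = (-33546 + (-4 + (½)*164² + 90*164)) + (3866 - 1*(-439)) = (-33546 + (-4 + (½)*26896 + 14760)) + (3866 + 439) = (-33546 + (-4 + 13448 + 14760)) + 4305 = (-33546 + 28204) + 4305 = -5342 + 4305 = -1037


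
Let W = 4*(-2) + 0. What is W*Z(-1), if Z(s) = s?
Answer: 8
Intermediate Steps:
W = -8 (W = -8 + 0 = -8)
W*Z(-1) = -8*(-1) = 8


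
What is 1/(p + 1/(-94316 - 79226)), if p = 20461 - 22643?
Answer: -173542/378668645 ≈ -0.00045829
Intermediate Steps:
p = -2182
1/(p + 1/(-94316 - 79226)) = 1/(-2182 + 1/(-94316 - 79226)) = 1/(-2182 + 1/(-173542)) = 1/(-2182 - 1/173542) = 1/(-378668645/173542) = -173542/378668645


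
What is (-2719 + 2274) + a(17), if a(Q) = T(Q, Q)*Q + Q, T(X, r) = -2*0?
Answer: -428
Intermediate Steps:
T(X, r) = 0
a(Q) = Q (a(Q) = 0*Q + Q = 0 + Q = Q)
(-2719 + 2274) + a(17) = (-2719 + 2274) + 17 = -445 + 17 = -428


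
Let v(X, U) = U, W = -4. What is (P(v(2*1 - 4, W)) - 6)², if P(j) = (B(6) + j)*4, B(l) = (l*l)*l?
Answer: 708964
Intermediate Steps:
B(l) = l³ (B(l) = l²*l = l³)
P(j) = 864 + 4*j (P(j) = (6³ + j)*4 = (216 + j)*4 = 864 + 4*j)
(P(v(2*1 - 4, W)) - 6)² = ((864 + 4*(-4)) - 6)² = ((864 - 16) - 6)² = (848 - 6)² = 842² = 708964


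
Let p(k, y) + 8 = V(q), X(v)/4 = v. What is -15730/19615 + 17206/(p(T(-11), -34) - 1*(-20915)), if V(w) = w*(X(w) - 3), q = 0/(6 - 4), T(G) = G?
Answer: 1725716/82018161 ≈ 0.021041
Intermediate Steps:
X(v) = 4*v
q = 0 (q = 0/2 = (1/2)*0 = 0)
V(w) = w*(-3 + 4*w) (V(w) = w*(4*w - 3) = w*(-3 + 4*w))
p(k, y) = -8 (p(k, y) = -8 + 0*(-3 + 4*0) = -8 + 0*(-3 + 0) = -8 + 0*(-3) = -8 + 0 = -8)
-15730/19615 + 17206/(p(T(-11), -34) - 1*(-20915)) = -15730/19615 + 17206/(-8 - 1*(-20915)) = -15730*1/19615 + 17206/(-8 + 20915) = -3146/3923 + 17206/20907 = 1725716/82018161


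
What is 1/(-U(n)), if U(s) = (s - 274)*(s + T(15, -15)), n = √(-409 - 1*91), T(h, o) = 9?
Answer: 1483/21954828 - 1325*I*√5/21954828 ≈ 6.7548e-5 - 0.00013495*I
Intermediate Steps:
n = 10*I*√5 (n = √(-409 - 91) = √(-500) = 10*I*√5 ≈ 22.361*I)
U(s) = (-274 + s)*(9 + s) (U(s) = (s - 274)*(s + 9) = (-274 + s)*(9 + s))
1/(-U(n)) = 1/(-(-2466 + (10*I*√5)² - 2650*I*√5)) = 1/(-(-2466 - 500 - 2650*I*√5)) = 1/(-(-2966 - 2650*I*√5)) = 1/(2966 + 2650*I*√5)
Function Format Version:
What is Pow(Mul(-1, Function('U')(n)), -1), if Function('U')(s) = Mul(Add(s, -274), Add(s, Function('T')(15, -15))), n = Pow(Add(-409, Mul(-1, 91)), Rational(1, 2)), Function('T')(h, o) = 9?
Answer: Add(Rational(1483, 21954828), Mul(Rational(-1325, 21954828), I, Pow(5, Rational(1, 2)))) ≈ Add(6.7548e-5, Mul(-0.00013495, I))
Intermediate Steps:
n = Mul(10, I, Pow(5, Rational(1, 2))) (n = Pow(Add(-409, -91), Rational(1, 2)) = Pow(-500, Rational(1, 2)) = Mul(10, I, Pow(5, Rational(1, 2))) ≈ Mul(22.361, I))
Function('U')(s) = Mul(Add(-274, s), Add(9, s)) (Function('U')(s) = Mul(Add(s, -274), Add(s, 9)) = Mul(Add(-274, s), Add(9, s)))
Pow(Mul(-1, Function('U')(n)), -1) = Pow(Mul(-1, Add(-2466, Pow(Mul(10, I, Pow(5, Rational(1, 2))), 2), Mul(-265, Mul(10, I, Pow(5, Rational(1, 2)))))), -1) = Pow(Mul(-1, Add(-2466, -500, Mul(-2650, I, Pow(5, Rational(1, 2))))), -1) = Pow(Mul(-1, Add(-2966, Mul(-2650, I, Pow(5, Rational(1, 2))))), -1) = Pow(Add(2966, Mul(2650, I, Pow(5, Rational(1, 2)))), -1)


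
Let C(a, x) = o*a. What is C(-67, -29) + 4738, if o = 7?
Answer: 4269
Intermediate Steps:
C(a, x) = 7*a
C(-67, -29) + 4738 = 7*(-67) + 4738 = -469 + 4738 = 4269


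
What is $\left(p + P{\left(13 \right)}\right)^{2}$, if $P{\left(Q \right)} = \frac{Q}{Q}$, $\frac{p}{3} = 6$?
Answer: $361$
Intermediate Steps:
$p = 18$ ($p = 3 \cdot 6 = 18$)
$P{\left(Q \right)} = 1$
$\left(p + P{\left(13 \right)}\right)^{2} = \left(18 + 1\right)^{2} = 19^{2} = 361$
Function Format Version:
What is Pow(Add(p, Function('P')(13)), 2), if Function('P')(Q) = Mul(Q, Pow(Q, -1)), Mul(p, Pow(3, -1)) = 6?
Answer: 361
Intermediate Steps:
p = 18 (p = Mul(3, 6) = 18)
Function('P')(Q) = 1
Pow(Add(p, Function('P')(13)), 2) = Pow(Add(18, 1), 2) = Pow(19, 2) = 361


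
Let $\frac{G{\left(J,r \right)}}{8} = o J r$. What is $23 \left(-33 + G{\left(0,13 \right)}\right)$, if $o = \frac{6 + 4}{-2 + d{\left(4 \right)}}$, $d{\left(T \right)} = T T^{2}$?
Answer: $-759$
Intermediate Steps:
$d{\left(T \right)} = T^{3}$
$o = \frac{5}{31}$ ($o = \frac{6 + 4}{-2 + 4^{3}} = \frac{10}{-2 + 64} = \frac{10}{62} = 10 \cdot \frac{1}{62} = \frac{5}{31} \approx 0.16129$)
$G{\left(J,r \right)} = \frac{40 J r}{31}$ ($G{\left(J,r \right)} = 8 \frac{5 J}{31} r = 8 \frac{5 J r}{31} = \frac{40 J r}{31}$)
$23 \left(-33 + G{\left(0,13 \right)}\right) = 23 \left(-33 + \frac{40}{31} \cdot 0 \cdot 13\right) = 23 \left(-33 + 0\right) = 23 \left(-33\right) = -759$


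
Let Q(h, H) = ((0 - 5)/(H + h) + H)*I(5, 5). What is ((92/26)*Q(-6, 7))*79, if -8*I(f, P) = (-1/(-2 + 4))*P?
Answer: 9085/52 ≈ 174.71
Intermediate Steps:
I(f, P) = P/16 (I(f, P) = -(-1/(-2 + 4))*P/8 = -(-1/2)*P/8 = -(-1*1/2)*P/8 = -(-1)*P/16 = P/16)
Q(h, H) = -25/(16*(H + h)) + 5*H/16 (Q(h, H) = ((0 - 5)/(H + h) + H)*((1/16)*5) = (-5/(H + h) + H)*(5/16) = (H - 5/(H + h))*(5/16) = -25/(16*(H + h)) + 5*H/16)
((92/26)*Q(-6, 7))*79 = ((92/26)*(5*(-5 + 7**2 + 7*(-6))/(16*(7 - 6))))*79 = ((92*(1/26))*((5/16)*(-5 + 49 - 42)/1))*79 = (46*((5/16)*1*2)/13)*79 = ((46/13)*(5/8))*79 = (115/52)*79 = 9085/52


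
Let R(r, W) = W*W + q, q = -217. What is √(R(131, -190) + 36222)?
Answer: √72105 ≈ 268.52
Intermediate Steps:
R(r, W) = -217 + W² (R(r, W) = W*W - 217 = W² - 217 = -217 + W²)
√(R(131, -190) + 36222) = √((-217 + (-190)²) + 36222) = √((-217 + 36100) + 36222) = √(35883 + 36222) = √72105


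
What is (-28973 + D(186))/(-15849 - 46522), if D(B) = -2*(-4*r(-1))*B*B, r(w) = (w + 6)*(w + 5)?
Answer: -5506387/62371 ≈ -88.284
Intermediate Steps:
r(w) = (5 + w)*(6 + w) (r(w) = (6 + w)*(5 + w) = (5 + w)*(6 + w))
D(B) = 160*B² (D(B) = -2*(-4*(30 + (-1)² + 11*(-1)))*B*B = -2*(-4*(30 + 1 - 11))*B*B = -2*(-4*20)*B*B = -2*(-80*B)*B = -(-160)*B² = 160*B²)
(-28973 + D(186))/(-15849 - 46522) = (-28973 + 160*186²)/(-15849 - 46522) = (-28973 + 160*34596)/(-62371) = (-28973 + 5535360)*(-1/62371) = 5506387*(-1/62371) = -5506387/62371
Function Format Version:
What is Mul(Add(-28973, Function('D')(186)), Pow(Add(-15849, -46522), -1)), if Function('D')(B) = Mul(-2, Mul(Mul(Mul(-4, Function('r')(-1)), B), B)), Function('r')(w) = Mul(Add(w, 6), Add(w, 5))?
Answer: Rational(-5506387, 62371) ≈ -88.284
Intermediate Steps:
Function('r')(w) = Mul(Add(5, w), Add(6, w)) (Function('r')(w) = Mul(Add(6, w), Add(5, w)) = Mul(Add(5, w), Add(6, w)))
Function('D')(B) = Mul(160, Pow(B, 2)) (Function('D')(B) = Mul(-2, Mul(Mul(Mul(-4, Add(30, Pow(-1, 2), Mul(11, -1))), B), B)) = Mul(-2, Mul(Mul(Mul(-4, Add(30, 1, -11)), B), B)) = Mul(-2, Mul(Mul(Mul(-4, 20), B), B)) = Mul(-2, Mul(Mul(-80, B), B)) = Mul(-2, Mul(-80, Pow(B, 2))) = Mul(160, Pow(B, 2)))
Mul(Add(-28973, Function('D')(186)), Pow(Add(-15849, -46522), -1)) = Mul(Add(-28973, Mul(160, Pow(186, 2))), Pow(Add(-15849, -46522), -1)) = Mul(Add(-28973, Mul(160, 34596)), Pow(-62371, -1)) = Mul(Add(-28973, 5535360), Rational(-1, 62371)) = Mul(5506387, Rational(-1, 62371)) = Rational(-5506387, 62371)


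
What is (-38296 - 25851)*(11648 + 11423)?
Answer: -1479935437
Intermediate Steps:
(-38296 - 25851)*(11648 + 11423) = -64147*23071 = -1479935437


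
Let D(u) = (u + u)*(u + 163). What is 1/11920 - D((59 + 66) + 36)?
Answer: -1243589759/11920 ≈ -1.0433e+5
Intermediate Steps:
D(u) = 2*u*(163 + u) (D(u) = (2*u)*(163 + u) = 2*u*(163 + u))
1/11920 - D((59 + 66) + 36) = 1/11920 - 2*((59 + 66) + 36)*(163 + ((59 + 66) + 36)) = 1/11920 - 2*(125 + 36)*(163 + (125 + 36)) = 1/11920 - 2*161*(163 + 161) = 1/11920 - 2*161*324 = 1/11920 - 1*104328 = 1/11920 - 104328 = -1243589759/11920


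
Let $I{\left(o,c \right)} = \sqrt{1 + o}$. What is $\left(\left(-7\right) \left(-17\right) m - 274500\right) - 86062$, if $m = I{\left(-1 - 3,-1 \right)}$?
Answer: $-360562 + 119 i \sqrt{3} \approx -3.6056 \cdot 10^{5} + 206.11 i$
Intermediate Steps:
$m = i \sqrt{3}$ ($m = \sqrt{1 - 4} = \sqrt{-3} = i \sqrt{3} \approx 1.732 i$)
$\left(\left(-7\right) \left(-17\right) m - 274500\right) - 86062 = \left(\left(-7\right) \left(-17\right) i \sqrt{3} - 274500\right) - 86062 = \left(119 i \sqrt{3} - 274500\right) - 86062 = \left(-274500 + 119 i \sqrt{3}\right) - 86062 = -360562 + 119 i \sqrt{3}$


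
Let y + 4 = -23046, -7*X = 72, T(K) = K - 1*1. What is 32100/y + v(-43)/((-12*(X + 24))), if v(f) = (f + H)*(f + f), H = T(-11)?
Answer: -8001647/265536 ≈ -30.134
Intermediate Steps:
T(K) = -1 + K (T(K) = K - 1 = -1 + K)
H = -12 (H = -1 - 11 = -12)
v(f) = 2*f*(-12 + f) (v(f) = (f - 12)*(f + f) = (-12 + f)*(2*f) = 2*f*(-12 + f))
X = -72/7 (X = -1/7*72 = -72/7 ≈ -10.286)
y = -23050 (y = -4 - 23046 = -23050)
32100/y + v(-43)/((-12*(X + 24))) = 32100/(-23050) + (2*(-43)*(-12 - 43))/((-12*(-72/7 + 24))) = 32100*(-1/23050) + (2*(-43)*(-55))/((-12*96/7)) = -642/461 + 4730/(-1152/7) = -642/461 + 4730*(-7/1152) = -642/461 - 16555/576 = -8001647/265536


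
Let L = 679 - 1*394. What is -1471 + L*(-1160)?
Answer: -332071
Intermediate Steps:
L = 285 (L = 679 - 394 = 285)
-1471 + L*(-1160) = -1471 + 285*(-1160) = -1471 - 330600 = -332071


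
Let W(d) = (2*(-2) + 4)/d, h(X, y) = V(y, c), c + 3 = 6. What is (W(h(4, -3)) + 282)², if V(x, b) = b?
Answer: 79524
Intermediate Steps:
c = 3 (c = -3 + 6 = 3)
h(X, y) = 3
W(d) = 0 (W(d) = (-4 + 4)/d = 0/d = 0)
(W(h(4, -3)) + 282)² = (0 + 282)² = 282² = 79524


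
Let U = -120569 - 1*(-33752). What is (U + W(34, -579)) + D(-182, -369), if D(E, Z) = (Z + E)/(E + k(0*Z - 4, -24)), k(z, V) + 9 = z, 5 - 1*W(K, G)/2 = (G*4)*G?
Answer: -539902774/195 ≈ -2.7687e+6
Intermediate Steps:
W(K, G) = 10 - 8*G² (W(K, G) = 10 - 2*G*4*G = 10 - 2*4*G*G = 10 - 8*G²)
k(z, V) = -9 + z
U = -86817 (U = -120569 + 33752 = -86817)
D(E, Z) = (E + Z)/(-13 + E) (D(E, Z) = (Z + E)/(E + (-9 + (0*Z - 4))) = (E + Z)/(E + (-9 + (0 - 4))) = (E + Z)/(E + (-9 - 4)) = (E + Z)/(E - 13) = (E + Z)/(-13 + E))
(U + W(34, -579)) + D(-182, -369) = (-86817 + (10 - 8*(-579)²)) + (-182 - 369)/(-13 - 182) = (-86817 + (10 - 8*335241)) - 551/(-195) = (-86817 + (10 - 2681928)) - 1/195*(-551) = (-86817 - 2681918) + 551/195 = -2768735 + 551/195 = -539902774/195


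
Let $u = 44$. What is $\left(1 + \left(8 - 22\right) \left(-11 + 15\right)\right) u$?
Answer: $-2420$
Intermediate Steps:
$\left(1 + \left(8 - 22\right) \left(-11 + 15\right)\right) u = \left(1 + \left(8 - 22\right) \left(-11 + 15\right)\right) 44 = \left(1 - 56\right) 44 = \left(-55\right) 44 = -2420$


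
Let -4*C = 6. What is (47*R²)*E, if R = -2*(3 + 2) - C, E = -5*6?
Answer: -203745/2 ≈ -1.0187e+5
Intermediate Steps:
E = -30
C = -3/2 (C = -¼*6 = -3/2 ≈ -1.5000)
R = -17/2 (R = -2*(3 + 2) - 1*(-3/2) = -2*5 + 3/2 = -10 + 3/2 = -17/2 ≈ -8.5000)
(47*R²)*E = (47*(-17/2)²)*(-30) = (47*(289/4))*(-30) = (13583/4)*(-30) = -203745/2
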